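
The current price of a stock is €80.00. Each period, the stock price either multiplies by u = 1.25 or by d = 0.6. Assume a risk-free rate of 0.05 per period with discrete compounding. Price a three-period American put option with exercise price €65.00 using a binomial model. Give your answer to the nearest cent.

€6.62

Risk-neutral probability p = (1 + 0.05 − 0.6)/(1.25 − 0.6) = 0.4500/0.6500 = 0.6923
Terminal stock prices: S_uuu = 156.2, S_uud = 75, S_udd = 36, S_ddd = 17.28
Terminal payoffs (K − S): max(-91.25, 0) = 0, max(-10, 0) = 0, max(29, 0) = 29, max(47.72, 0) = 47.72
Node uu (S = 125): continuation = 1/1.05·[0.6923·0.0000 + 0.3077·0.0000] = 0.0000; exercise value = 0.0000 ≤ continuation, so V_uu = 0.0000
Node ud (S = 60): continuation = 1/1.05·[0.6923·0.0000 + 0.3077·29.0000] = 8.4982; exercise value = 5.0000 ≤ continuation, so V_ud = 8.4982
Node dd (S = 28.8): continuation = 1/1.05·[0.6923·29.0000 + 0.3077·47.7200] = 33.1048; exercise value = 36.2000 > continuation, so V_dd = 36.2000 (exercise)
Node u (S = 100): continuation = 1/1.05·[0.6923·0.0000 + 0.3077·8.4982] = 2.4903; exercise value = 0.0000 ≤ continuation, so V_u = 2.4903
Node d (S = 48): continuation = 1/1.05·[0.6923·8.4982 + 0.3077·36.2000] = 16.2112; exercise value = 17.0000 > continuation, so V_d = 17.0000 (exercise)
Node 0 (S = 80): continuation = 1/1.05·[0.6923·2.4903 + 0.3077·17.0000] = 6.6236; exercise value = 0.0000 ≤ continuation, so V_0 = 6.6236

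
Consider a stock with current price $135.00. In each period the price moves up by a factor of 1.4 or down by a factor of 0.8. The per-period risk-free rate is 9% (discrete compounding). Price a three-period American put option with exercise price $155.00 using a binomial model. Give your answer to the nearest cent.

Risk-neutral probability p = (1 + 0.09 − 0.8)/(1.4 − 0.8) = 0.2900/0.6000 = 0.4833
Terminal stock prices: S_uuu = 370.4, S_uud = 211.7, S_udd = 121, S_ddd = 69.12
Terminal payoffs (K − S): max(-215.4, 0) = 0, max(-56.68, 0) = 0, max(34.04, 0) = 34.04, max(85.88, 0) = 85.88
Node uu (S = 264.6): continuation = 1/1.09·[0.4833·0.0000 + 0.5167·0.0000] = 0.0000; exercise value = 0.0000 ≤ continuation, so V_uu = 0.0000
Node ud (S = 151.2): continuation = 1/1.09·[0.4833·0.0000 + 0.5167·34.0400] = 16.1352; exercise value = 3.8000 ≤ continuation, so V_ud = 16.1352
Node dd (S = 86.4): continuation = 1/1.09·[0.4833·34.0400 + 0.5167·85.8800] = 55.8018; exercise value = 68.6000 > continuation, so V_dd = 68.6000 (exercise)
Node u (S = 189): continuation = 1/1.09·[0.4833·0.0000 + 0.5167·16.1352] = 7.6482; exercise value = 0.0000 ≤ continuation, so V_u = 7.6482
Node d (S = 108): continuation = 1/1.09·[0.4833·16.1352 + 0.5167·68.6000] = 39.6716; exercise value = 47.0000 > continuation, so V_d = 47.0000 (exercise)
Node 0 (S = 135): continuation = 1/1.09·[0.4833·7.6482 + 0.5167·47.0000] = 25.6697; exercise value = 20.0000 ≤ continuation, so V_0 = 25.6697

$25.67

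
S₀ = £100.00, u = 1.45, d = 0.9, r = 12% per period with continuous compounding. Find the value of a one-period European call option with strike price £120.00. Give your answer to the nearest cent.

Risk-neutral probability p = (e^0.12 − 0.9)/(1.45 − 0.9) = 0.2275/0.5500 = 0.4136
Terminal stock prices: S_u = 145, S_d = 90
Terminal payoffs (S − K): max(25, 0) = 25, max(-30, 0) = 0
Node 0 (S = 100): V_0 = e^(−0.12)·[0.4136·25.0000 + 0.5864·0.0000] = 9.1714

£9.17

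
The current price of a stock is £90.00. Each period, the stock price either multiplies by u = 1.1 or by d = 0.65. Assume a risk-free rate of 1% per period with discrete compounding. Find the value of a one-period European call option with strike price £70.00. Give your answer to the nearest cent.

Risk-neutral probability p = (1 + 0.01 − 0.65)/(1.1 − 0.65) = 0.3600/0.4500 = 0.8000
Terminal stock prices: S_u = 99, S_d = 58.5
Terminal payoffs (S − K): max(29, 0) = 29, max(-11.5, 0) = 0
Node 0 (S = 90): V_0 = 1/1.01·[0.8000·29.0000 + 0.2000·0.0000] = 22.9703

£22.97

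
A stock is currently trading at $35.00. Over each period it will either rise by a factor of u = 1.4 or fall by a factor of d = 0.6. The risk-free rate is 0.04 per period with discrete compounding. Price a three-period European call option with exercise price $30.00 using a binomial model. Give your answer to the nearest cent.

Risk-neutral probability p = (1 + 0.04 − 0.6)/(1.4 − 0.6) = 0.4400/0.8000 = 0.5500
Terminal stock prices: S_uuu = 96.04, S_uud = 41.16, S_udd = 17.64, S_ddd = 7.56
Terminal payoffs (S − K): max(66.04, 0) = 66.04, max(11.16, 0) = 11.16, max(-12.36, 0) = 0, max(-22.44, 0) = 0
Node uu (S = 68.6): V_uu = 1/1.04·[0.5500·66.0400 + 0.4500·11.1600] = 39.7538
Node ud (S = 29.4): V_ud = 1/1.04·[0.5500·11.1600 + 0.4500·0.0000] = 5.9019
Node dd (S = 12.6): V_dd = 1/1.04·[0.5500·0.0000 + 0.4500·0.0000] = 0.0000
Node u (S = 49): V_u = 1/1.04·[0.5500·39.7538 + 0.4500·5.9019] = 23.5774
Node d (S = 21): V_d = 1/1.04·[0.5500·5.9019 + 0.4500·0.0000] = 3.1212
Node 0 (S = 35): V_0 = 1/1.04·[0.5500·23.5774 + 0.4500·3.1212] = 13.8193

$13.82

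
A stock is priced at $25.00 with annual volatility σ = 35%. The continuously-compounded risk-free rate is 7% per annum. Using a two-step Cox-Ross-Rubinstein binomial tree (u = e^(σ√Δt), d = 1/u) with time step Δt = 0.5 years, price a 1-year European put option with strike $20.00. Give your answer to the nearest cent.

$1.07

CRR parameters: u = e^(σ√Δt) = e^(0.35·√0.5) = 1.2808, d = 1/u = 0.7808
Per-period rate: rΔt = 0.07·0.5 = 0.035, so R = e^0.035 = 1.0356
Risk-neutral probability p = (e^0.035 − 0.7808)/(1.2808 − 0.7808) = 0.2549/0.5000 = 0.5097
Terminal stock prices: S_uu = 41.01, S_ud = 25, S_dd = 15.24
Terminal payoffs (K − S): max(-21.01, 0) = 0, max(-5, 0) = 0, max(4.76, 0) = 4.76
Node u (S = 32.02): V_u = e^(−0.035)·[0.5097·0.0000 + 0.4903·0.0000] = 0.0000
Node d (S = 19.52): V_d = e^(−0.035)·[0.5097·0.0000 + 0.4903·4.7603] = 2.2538
Node 0 (S = 25): V_0 = e^(−0.035)·[0.5097·0.0000 + 0.4903·2.2538] = 1.0671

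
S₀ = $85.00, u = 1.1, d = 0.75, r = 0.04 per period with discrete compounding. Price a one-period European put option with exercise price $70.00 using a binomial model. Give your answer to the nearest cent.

$1.03

Risk-neutral probability p = (1 + 0.04 − 0.75)/(1.1 − 0.75) = 0.2900/0.3500 = 0.8286
Terminal stock prices: S_u = 93.5, S_d = 63.75
Terminal payoffs (K − S): max(-23.5, 0) = 0, max(6.25, 0) = 6.25
Node 0 (S = 85): V_0 = 1/1.04·[0.8286·0.0000 + 0.1714·6.2500] = 1.0302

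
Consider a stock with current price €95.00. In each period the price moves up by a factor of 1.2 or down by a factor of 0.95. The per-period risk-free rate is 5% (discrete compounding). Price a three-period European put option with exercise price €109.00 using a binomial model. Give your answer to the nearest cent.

Risk-neutral probability p = (1 + 0.05 − 0.95)/(1.2 − 0.95) = 0.1000/0.2500 = 0.4000
Terminal stock prices: S_uuu = 164.2, S_uud = 130, S_udd = 102.9, S_ddd = 81.45
Terminal payoffs (K − S): max(-55.16, 0) = 0, max(-20.96, 0) = 0, max(6.115, 0) = 6.115, max(27.55, 0) = 27.55
Node uu (S = 136.8): V_uu = 1/1.05·[0.4000·0.0000 + 0.6000·0.0000] = 0.0000
Node ud (S = 108.3): V_ud = 1/1.05·[0.4000·0.0000 + 0.6000·6.1150] = 3.4943
Node dd (S = 85.74): V_dd = 1/1.05·[0.4000·6.1150 + 0.6000·27.5494] = 18.0720
Node u (S = 114): V_u = 1/1.05·[0.4000·0.0000 + 0.6000·3.4943] = 1.9967
Node d (S = 90.25): V_d = 1/1.05·[0.4000·3.4943 + 0.6000·18.0720] = 11.6580
Node 0 (S = 95): V_0 = 1/1.05·[0.4000·1.9967 + 0.6000·11.6580] = 7.4224

€7.42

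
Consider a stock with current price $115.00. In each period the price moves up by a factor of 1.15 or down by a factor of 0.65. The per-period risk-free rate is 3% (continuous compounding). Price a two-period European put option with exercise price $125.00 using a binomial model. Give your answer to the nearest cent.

Risk-neutral probability p = (e^0.03 − 0.65)/(1.15 − 0.65) = 0.3805/0.5000 = 0.7609
Terminal stock prices: S_uu = 152.1, S_ud = 85.96, S_dd = 48.59
Terminal payoffs (K − S): max(-27.09, 0) = 0, max(39.04, 0) = 39.04, max(76.41, 0) = 76.41
Node u (S = 132.2): V_u = e^(−0.03)·[0.7609·0.0000 + 0.2391·39.0375] = 9.0577
Node d (S = 74.75): V_d = e^(−0.03)·[0.7609·39.0375 + 0.2391·76.4125] = 46.5557
Node 0 (S = 115): V_0 = e^(−0.03)·[0.7609·9.0577 + 0.2391·46.5557] = 17.4904

$17.49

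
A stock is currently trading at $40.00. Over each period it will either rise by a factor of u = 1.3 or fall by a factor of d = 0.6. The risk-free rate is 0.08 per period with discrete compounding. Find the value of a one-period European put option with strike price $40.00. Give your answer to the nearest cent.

$4.66

Risk-neutral probability p = (1 + 0.08 − 0.6)/(1.3 − 0.6) = 0.4800/0.7000 = 0.6857
Terminal stock prices: S_u = 52, S_d = 24
Terminal payoffs (K − S): max(-12, 0) = 0, max(16, 0) = 16
Node 0 (S = 40): V_0 = 1/1.08·[0.6857·0.0000 + 0.3143·16.0000] = 4.6561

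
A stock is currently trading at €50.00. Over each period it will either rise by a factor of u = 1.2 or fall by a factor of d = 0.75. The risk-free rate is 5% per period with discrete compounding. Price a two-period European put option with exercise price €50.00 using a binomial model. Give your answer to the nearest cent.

€4.22

Risk-neutral probability p = (1 + 0.05 − 0.75)/(1.2 − 0.75) = 0.3000/0.4500 = 0.6667
Terminal stock prices: S_uu = 72, S_ud = 45, S_dd = 28.12
Terminal payoffs (K − S): max(-22, 0) = 0, max(5, 0) = 5, max(21.88, 0) = 21.88
Node u (S = 60): V_u = 1/1.05·[0.6667·0.0000 + 0.3333·5.0000] = 1.5873
Node d (S = 37.5): V_d = 1/1.05·[0.6667·5.0000 + 0.3333·21.8750] = 10.1190
Node 0 (S = 50): V_0 = 1/1.05·[0.6667·1.5873 + 0.3333·10.1190] = 4.2202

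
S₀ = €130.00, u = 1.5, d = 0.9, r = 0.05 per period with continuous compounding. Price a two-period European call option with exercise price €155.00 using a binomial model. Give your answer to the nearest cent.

€14.90

Risk-neutral probability p = (e^0.05 − 0.9)/(1.5 − 0.9) = 0.1513/0.6000 = 0.2521
Terminal stock prices: S_uu = 292.5, S_ud = 175.5, S_dd = 105.3
Terminal payoffs (S − K): max(137.5, 0) = 137.5, max(20.5, 0) = 20.5, max(-49.7, 0) = 0
Node u (S = 195): V_u = e^(−0.05)·[0.2521·137.5000 + 0.7479·20.5000] = 47.5594
Node d (S = 117): V_d = e^(−0.05)·[0.2521·20.5000 + 0.7479·0.0000] = 4.9164
Node 0 (S = 130): V_0 = e^(−0.05)·[0.2521·47.5594 + 0.7479·4.9164] = 14.9034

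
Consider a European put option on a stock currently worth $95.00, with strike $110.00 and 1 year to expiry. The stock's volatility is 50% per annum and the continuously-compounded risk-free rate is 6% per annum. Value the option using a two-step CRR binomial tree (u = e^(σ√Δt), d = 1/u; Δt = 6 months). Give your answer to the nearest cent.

$24.69

CRR parameters: u = e^(σ√Δt) = e^(0.5·√0.5) = 1.4241, d = 1/u = 0.7022
Per-period rate: rΔt = 0.06·0.5 = 0.03, so R = e^0.03 = 1.0305
Risk-neutral probability p = (e^0.03 − 0.7022)/(1.4241 − 0.7022) = 0.3283/0.7219 = 0.4547
Terminal stock prices: S_uu = 192.7, S_ud = 95, S_dd = 46.84
Terminal payoffs (K − S): max(-82.67, 0) = 0, max(15, 0) = 15, max(63.16, 0) = 63.16
Node u (S = 135.3): V_u = e^(−0.03)·[0.4547·0.0000 + 0.5453·15.0000] = 7.9377
Node d (S = 66.71): V_d = e^(−0.03)·[0.4547·15.0000 + 0.5453·63.1585] = 40.0411
Node 0 (S = 95): V_0 = e^(−0.03)·[0.4547·7.9377 + 0.5453·40.0411] = 24.6915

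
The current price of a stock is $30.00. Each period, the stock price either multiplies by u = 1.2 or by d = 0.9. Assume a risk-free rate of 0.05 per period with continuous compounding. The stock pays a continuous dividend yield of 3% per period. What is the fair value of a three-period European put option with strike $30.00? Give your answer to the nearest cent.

Per-period risk-free factor R = e^0.05 = 1.0513; dividend-adjusted growth = e^(0.05−0.03) = 1.0202.
Risk-neutral probability p = (1.0202 − 0.9)/(1.2 − 0.9) = 0.1202/0.3000 = 0.4007
Terminal stock prices: S_uuu = 51.84, S_uud = 38.88, S_udd = 29.16, S_ddd = 21.87
Terminal payoffs (K − S): max(-21.84, 0) = 0, max(-8.88, 0) = 0, max(0.84, 0) = 0.84, max(8.13, 0) = 8.13
Node uu (S = 43.2): V_uu = e^(−0.05)·[0.4007·0.0000 + 0.5993·0.0000] = 0.0000
Node ud (S = 32.4): V_ud = e^(−0.05)·[0.4007·0.0000 + 0.5993·0.8400] = 0.4789
Node dd (S = 24.3): V_dd = e^(−0.05)·[0.4007·0.8400 + 0.5993·8.1300] = 4.9551
Node u (S = 36): V_u = e^(−0.05)·[0.4007·0.0000 + 0.5993·0.4789] = 0.2730
Node d (S = 27): V_d = e^(−0.05)·[0.4007·0.4789 + 0.5993·4.9551] = 3.0074
Node 0 (S = 30): V_0 = e^(−0.05)·[0.4007·0.2730 + 0.5993·3.0074] = 1.8186

$1.82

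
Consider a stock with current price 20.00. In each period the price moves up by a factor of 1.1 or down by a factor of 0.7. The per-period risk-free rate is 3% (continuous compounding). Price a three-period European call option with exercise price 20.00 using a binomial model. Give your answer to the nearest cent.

Risk-neutral probability p = (e^0.03 − 0.7)/(1.1 − 0.7) = 0.3305/0.4000 = 0.8261
Terminal stock prices: S_uuu = 26.62, S_uud = 16.94, S_udd = 10.78, S_ddd = 6.86
Terminal payoffs (S − K): max(6.62, 0) = 6.62, max(-3.06, 0) = 0, max(-9.22, 0) = 0, max(-13.14, 0) = 0
Node uu (S = 24.2): V_uu = e^(−0.03)·[0.8261·6.6200 + 0.1739·0.0000] = 5.3074
Node ud (S = 15.4): V_ud = e^(−0.03)·[0.8261·0.0000 + 0.1739·0.0000] = 0.0000
Node dd (S = 9.8): V_dd = e^(−0.03)·[0.8261·0.0000 + 0.1739·0.0000] = 0.0000
Node u (S = 22): V_u = e^(−0.03)·[0.8261·5.3074 + 0.1739·0.0000] = 4.2550
Node d (S = 14): V_d = e^(−0.03)·[0.8261·0.0000 + 0.1739·0.0000] = 0.0000
Node 0 (S = 20): V_0 = e^(−0.03)·[0.8261·4.2550 + 0.1739·0.0000] = 3.4114

3.41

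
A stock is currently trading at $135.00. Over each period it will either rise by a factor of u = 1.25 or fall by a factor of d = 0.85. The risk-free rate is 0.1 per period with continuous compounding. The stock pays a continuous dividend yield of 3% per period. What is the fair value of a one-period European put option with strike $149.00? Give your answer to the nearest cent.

$13.75

Per-period risk-free factor R = e^0.1 = 1.1052; dividend-adjusted growth = e^(0.1−0.03) = 1.0725.
Risk-neutral probability p = (1.0725 − 0.85)/(1.25 − 0.85) = 0.2225/0.4000 = 0.5563
Terminal stock prices: S_u = 168.8, S_d = 114.8
Terminal payoffs (K − S): max(-19.75, 0) = 0, max(34.25, 0) = 34.25
Node 0 (S = 135): V_0 = e^(−0.1)·[0.5563·0.0000 + 0.4437·34.2500] = 13.7515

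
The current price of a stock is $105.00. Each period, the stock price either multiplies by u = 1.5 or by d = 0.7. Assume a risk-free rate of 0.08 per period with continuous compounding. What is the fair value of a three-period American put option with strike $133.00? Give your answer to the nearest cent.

Risk-neutral probability p = (e^0.08 − 0.7)/(1.5 − 0.7) = 0.3833/0.8000 = 0.4791
Terminal stock prices: S_uuu = 354.4, S_uud = 165.4, S_udd = 77.17, S_ddd = 36.01
Terminal payoffs (K − S): max(-221.4, 0) = 0, max(-32.38, 0) = 0, max(55.83, 0) = 55.83, max(96.99, 0) = 96.99
Node uu (S = 236.2): continuation = e^(−0.08)·[0.4791·0.0000 + 0.5209·0.0000] = 0.0000; exercise value = 0.0000 ≤ continuation, so V_uu = 0.0000
Node ud (S = 110.2): continuation = e^(−0.08)·[0.4791·0.0000 + 0.5209·55.8250] = 26.8431; exercise value = 22.7500 ≤ continuation, so V_ud = 26.8431
Node dd (S = 51.45): continuation = e^(−0.08)·[0.4791·55.8250 + 0.5209·96.9850] = 71.3245; exercise value = 81.5500 > continuation, so V_dd = 81.5500 (exercise)
Node u (S = 157.5): continuation = e^(−0.08)·[0.4791·0.0000 + 0.5209·26.8431] = 12.9073; exercise value = 0.0000 ≤ continuation, so V_u = 12.9073
Node d (S = 73.5): continuation = e^(−0.08)·[0.4791·26.8431 + 0.5209·81.5500] = 51.0847; exercise value = 59.5000 > continuation, so V_d = 59.5000 (exercise)
Node 0 (S = 105): continuation = e^(−0.08)·[0.4791·12.9073 + 0.5209·59.5000] = 34.3187; exercise value = 28.0000 ≤ continuation, so V_0 = 34.3187

$34.32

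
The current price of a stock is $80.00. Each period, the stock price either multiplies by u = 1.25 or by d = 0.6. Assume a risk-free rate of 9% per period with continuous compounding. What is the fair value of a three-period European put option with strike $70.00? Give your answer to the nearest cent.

Risk-neutral probability p = (e^0.09 − 0.6)/(1.25 − 0.6) = 0.4942/0.6500 = 0.7603
Terminal stock prices: S_uuu = 156.2, S_uud = 75, S_udd = 36, S_ddd = 17.28
Terminal payoffs (K − S): max(-86.25, 0) = 0, max(-5, 0) = 0, max(34, 0) = 34, max(52.72, 0) = 52.72
Node uu (S = 125): V_uu = e^(−0.09)·[0.7603·0.0000 + 0.2397·0.0000] = 0.0000
Node ud (S = 60): V_ud = e^(−0.09)·[0.7603·0.0000 + 0.2397·34.0000] = 7.4493
Node dd (S = 28.8): V_dd = e^(−0.09)·[0.7603·34.0000 + 0.2397·52.7200] = 35.1752
Node u (S = 100): V_u = e^(−0.09)·[0.7603·0.0000 + 0.2397·7.4493] = 1.6321
Node d (S = 48): V_d = e^(−0.09)·[0.7603·7.4493 + 0.2397·35.1752] = 12.8829
Node 0 (S = 80): V_0 = e^(−0.09)·[0.7603·1.6321 + 0.2397·12.8829] = 3.9567

$3.96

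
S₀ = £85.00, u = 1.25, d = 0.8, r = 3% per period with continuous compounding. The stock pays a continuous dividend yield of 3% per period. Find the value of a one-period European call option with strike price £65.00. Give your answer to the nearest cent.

Per-period risk-free factor R = e^0.03 = 1.0305; dividend-adjusted growth = e^(0.03−0.03) = 1.0000.
Risk-neutral probability p = (1.0000 − 0.8)/(1.25 − 0.8) = 0.2000/0.4500 = 0.4444
Terminal stock prices: S_u = 106.2, S_d = 68
Terminal payoffs (S − K): max(41.25, 0) = 41.25, max(3, 0) = 3
Node 0 (S = 85): V_0 = e^(−0.03)·[0.4444·41.2500 + 0.5556·3.0000] = 19.4089

£19.41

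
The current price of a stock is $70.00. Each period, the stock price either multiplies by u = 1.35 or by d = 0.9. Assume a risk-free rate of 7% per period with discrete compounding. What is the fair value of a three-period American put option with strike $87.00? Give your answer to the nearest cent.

$17.00

Risk-neutral probability p = (1 + 0.07 − 0.9)/(1.35 − 0.9) = 0.1700/0.4500 = 0.3778
Terminal stock prices: S_uuu = 172.2, S_uud = 114.8, S_udd = 76.55, S_ddd = 51.03
Terminal payoffs (K − S): max(-85.23, 0) = 0, max(-27.82, 0) = 0, max(10.45, 0) = 10.45, max(35.97, 0) = 35.97
Node uu (S = 127.6): continuation = 1/1.07·[0.3778·0.0000 + 0.6222·0.0000] = 0.0000; exercise value = 0.0000 ≤ continuation, so V_uu = 0.0000
Node ud (S = 85.05): continuation = 1/1.07·[0.3778·0.0000 + 0.6222·10.4550] = 6.0798; exercise value = 1.9500 ≤ continuation, so V_ud = 6.0798
Node dd (S = 56.7): continuation = 1/1.07·[0.3778·10.4550 + 0.6222·35.9700] = 24.6084; exercise value = 30.3000 > continuation, so V_dd = 30.3000 (exercise)
Node u (S = 94.5): continuation = 1/1.07·[0.3778·0.0000 + 0.6222·6.0798] = 3.5355; exercise value = 0.0000 ≤ continuation, so V_u = 3.5355
Node d (S = 63): continuation = 1/1.07·[0.3778·6.0798 + 0.6222·30.3000] = 19.7665; exercise value = 24.0000 > continuation, so V_d = 24.0000 (exercise)
Node 0 (S = 70): continuation = 1/1.07·[0.3778·3.5355 + 0.6222·24.0000] = 15.2046; exercise value = 17.0000 > continuation, so V_0 = 17.0000 (exercise)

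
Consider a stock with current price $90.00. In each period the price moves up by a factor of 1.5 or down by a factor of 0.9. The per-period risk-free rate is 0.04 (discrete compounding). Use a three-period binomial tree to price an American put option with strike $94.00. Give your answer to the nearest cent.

Risk-neutral probability p = (1 + 0.04 − 0.9)/(1.5 − 0.9) = 0.1400/0.6000 = 0.2333
Terminal stock prices: S_uuu = 303.8, S_uud = 182.2, S_udd = 109.4, S_ddd = 65.61
Terminal payoffs (K − S): max(-209.8, 0) = 0, max(-88.25, 0) = 0, max(-15.35, 0) = 0, max(28.39, 0) = 28.39
Node uu (S = 202.5): continuation = 1/1.04·[0.2333·0.0000 + 0.7667·0.0000] = 0.0000; exercise value = 0.0000 ≤ continuation, so V_uu = 0.0000
Node ud (S = 121.5): continuation = 1/1.04·[0.2333·0.0000 + 0.7667·0.0000] = 0.0000; exercise value = 0.0000 ≤ continuation, so V_ud = 0.0000
Node dd (S = 72.9): continuation = 1/1.04·[0.2333·0.0000 + 0.7667·28.3900] = 20.9285; exercise value = 21.1000 > continuation, so V_dd = 21.1000 (exercise)
Node u (S = 135): continuation = 1/1.04·[0.2333·0.0000 + 0.7667·0.0000] = 0.0000; exercise value = 0.0000 ≤ continuation, so V_u = 0.0000
Node d (S = 81): continuation = 1/1.04·[0.2333·0.0000 + 0.7667·21.1000] = 15.5545; exercise value = 13.0000 ≤ continuation, so V_d = 15.5545
Node 0 (S = 90): continuation = 1/1.04·[0.2333·0.0000 + 0.7667·15.5545] = 11.4664; exercise value = 4.0000 ≤ continuation, so V_0 = 11.4664

$11.47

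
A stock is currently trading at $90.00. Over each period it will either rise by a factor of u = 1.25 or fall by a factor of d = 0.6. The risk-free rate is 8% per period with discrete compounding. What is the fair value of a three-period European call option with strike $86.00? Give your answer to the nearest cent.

$28.70

Risk-neutral probability p = (1 + 0.08 − 0.6)/(1.25 − 0.6) = 0.4800/0.6500 = 0.7385
Terminal stock prices: S_uuu = 175.8, S_uud = 84.38, S_udd = 40.5, S_ddd = 19.44
Terminal payoffs (S − K): max(89.78, 0) = 89.78, max(-1.625, 0) = 0, max(-45.5, 0) = 0, max(-66.56, 0) = 0
Node uu (S = 140.6): V_uu = 1/1.08·[0.7385·89.7812 + 0.2615·0.0000] = 61.3889
Node ud (S = 67.5): V_ud = 1/1.08·[0.7385·0.0000 + 0.2615·0.0000] = 0.0000
Node dd (S = 32.4): V_dd = 1/1.08·[0.7385·0.0000 + 0.2615·0.0000] = 0.0000
Node u (S = 112.5): V_u = 1/1.08·[0.7385·61.3889 + 0.2615·0.0000] = 41.9753
Node d (S = 54): V_d = 1/1.08·[0.7385·0.0000 + 0.2615·0.0000] = 0.0000
Node 0 (S = 90): V_0 = 1/1.08·[0.7385·41.9753 + 0.2615·0.0000] = 28.7011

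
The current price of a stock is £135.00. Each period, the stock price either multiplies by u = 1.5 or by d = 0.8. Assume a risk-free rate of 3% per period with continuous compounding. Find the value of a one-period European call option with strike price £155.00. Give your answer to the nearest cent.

£15.18

Risk-neutral probability p = (e^0.03 − 0.8)/(1.5 − 0.8) = 0.2305/0.7000 = 0.3292
Terminal stock prices: S_u = 202.5, S_d = 108
Terminal payoffs (S − K): max(47.5, 0) = 47.5, max(-47, 0) = 0
Node 0 (S = 135): V_0 = e^(−0.03)·[0.3292·47.5000 + 0.6708·0.0000] = 15.1758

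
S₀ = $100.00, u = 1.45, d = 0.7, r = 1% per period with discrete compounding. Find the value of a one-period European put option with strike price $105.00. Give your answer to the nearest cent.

Risk-neutral probability p = (1 + 0.01 − 0.7)/(1.45 − 0.7) = 0.3100/0.7500 = 0.4133
Terminal stock prices: S_u = 145, S_d = 70
Terminal payoffs (K − S): max(-40, 0) = 0, max(35, 0) = 35
Node 0 (S = 100): V_0 = 1/1.01·[0.4133·0.0000 + 0.5867·35.0000] = 20.3300

$20.33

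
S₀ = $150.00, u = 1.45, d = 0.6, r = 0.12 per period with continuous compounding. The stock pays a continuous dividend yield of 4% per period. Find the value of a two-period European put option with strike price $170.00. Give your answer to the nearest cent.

Per-period risk-free factor R = e^0.12 = 1.1275; dividend-adjusted growth = e^(0.12−0.04) = 1.0833.
Risk-neutral probability p = (1.0833 − 0.6)/(1.45 − 0.6) = 0.4833/0.8500 = 0.5686
Terminal stock prices: S_uu = 315.4, S_ud = 130.5, S_dd = 54
Terminal payoffs (K − S): max(-145.4, 0) = 0, max(39.5, 0) = 39.5, max(116, 0) = 116
Node u (S = 217.5): V_u = e^(−0.12)·[0.5686·0.0000 + 0.4314·39.5000] = 15.1143
Node d (S = 90): V_d = e^(−0.12)·[0.5686·39.5000 + 0.4314·116.0000] = 64.3054
Node 0 (S = 150): V_0 = e^(−0.12)·[0.5686·15.1143 + 0.4314·64.3054] = 32.2278

$32.23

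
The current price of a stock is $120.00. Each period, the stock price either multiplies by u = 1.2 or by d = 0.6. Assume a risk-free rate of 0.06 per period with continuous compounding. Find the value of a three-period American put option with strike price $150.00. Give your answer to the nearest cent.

$32.19

Risk-neutral probability p = (e^0.06 − 0.6)/(1.2 − 0.6) = 0.4618/0.6000 = 0.7697
Terminal stock prices: S_uuu = 207.4, S_uud = 103.7, S_udd = 51.84, S_ddd = 25.92
Terminal payoffs (K − S): max(-57.36, 0) = 0, max(46.32, 0) = 46.32, max(98.16, 0) = 98.16, max(124.1, 0) = 124.1
Node uu (S = 172.8): continuation = e^(−0.06)·[0.7697·0.0000 + 0.2303·46.3200] = 10.0451; exercise value = 0.0000 ≤ continuation, so V_uu = 10.0451
Node ud (S = 86.4): continuation = e^(−0.06)·[0.7697·46.3200 + 0.2303·98.1600] = 54.8647; exercise value = 63.6000 > continuation, so V_ud = 63.6000 (exercise)
Node dd (S = 43.2): continuation = e^(−0.06)·[0.7697·98.1600 + 0.2303·124.0800] = 98.0647; exercise value = 106.8000 > continuation, so V_dd = 106.8000 (exercise)
Node u (S = 144): continuation = e^(−0.06)·[0.7697·10.0451 + 0.2303·63.6000] = 21.0741; exercise value = 6.0000 ≤ continuation, so V_u = 21.0741
Node d (S = 72): continuation = e^(−0.06)·[0.7697·63.6000 + 0.2303·106.8000] = 69.2647; exercise value = 78.0000 > continuation, so V_d = 78.0000 (exercise)
Node 0 (S = 120): continuation = e^(−0.06)·[0.7697·21.0741 + 0.2303·78.0000] = 32.1920; exercise value = 30.0000 ≤ continuation, so V_0 = 32.1920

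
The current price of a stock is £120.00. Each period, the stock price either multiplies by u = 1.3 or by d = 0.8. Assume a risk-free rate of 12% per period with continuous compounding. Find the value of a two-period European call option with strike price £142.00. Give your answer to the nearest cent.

£20.52

Risk-neutral probability p = (e^0.12 − 0.8)/(1.3 − 0.8) = 0.3275/0.5000 = 0.6550
Terminal stock prices: S_uu = 202.8, S_ud = 124.8, S_dd = 76.8
Terminal payoffs (S − K): max(60.8, 0) = 60.8, max(-17.2, 0) = 0, max(-65.2, 0) = 0
Node u (S = 156): V_u = e^(−0.12)·[0.6550·60.8000 + 0.3450·0.0000] = 35.3204
Node d (S = 96): V_d = e^(−0.12)·[0.6550·0.0000 + 0.3450·0.0000] = 0.0000
Node 0 (S = 120): V_0 = e^(−0.12)·[0.6550·35.3204 + 0.3450·0.0000] = 20.5186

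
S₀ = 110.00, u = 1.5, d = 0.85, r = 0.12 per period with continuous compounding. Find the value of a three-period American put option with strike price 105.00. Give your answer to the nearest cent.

6.59

Risk-neutral probability p = (e^0.12 − 0.85)/(1.5 − 0.85) = 0.2775/0.6500 = 0.4269
Terminal stock prices: S_uuu = 371.2, S_uud = 210.4, S_udd = 119.2, S_ddd = 67.55
Terminal payoffs (K − S): max(-266.2, 0) = 0, max(-105.4, 0) = 0, max(-14.21, 0) = 0, max(37.45, 0) = 37.45
Node uu (S = 247.5): continuation = e^(−0.12)·[0.4269·0.0000 + 0.5731·0.0000] = 0.0000; exercise value = 0.0000 ≤ continuation, so V_uu = 0.0000
Node ud (S = 140.2): continuation = e^(−0.12)·[0.4269·0.0000 + 0.5731·0.0000] = 0.0000; exercise value = 0.0000 ≤ continuation, so V_ud = 0.0000
Node dd (S = 79.47): continuation = e^(−0.12)·[0.4269·0.0000 + 0.5731·37.4463] = 19.0331; exercise value = 25.5250 > continuation, so V_dd = 25.5250 (exercise)
Node u (S = 165): continuation = e^(−0.12)·[0.4269·0.0000 + 0.5731·0.0000] = 0.0000; exercise value = 0.0000 ≤ continuation, so V_u = 0.0000
Node d (S = 93.5): continuation = e^(−0.12)·[0.4269·0.0000 + 0.5731·25.5250] = 12.9738; exercise value = 11.5000 ≤ continuation, so V_d = 12.9738
Node 0 (S = 110): continuation = e^(−0.12)·[0.4269·0.0000 + 0.5731·12.9738] = 6.5943; exercise value = 0.0000 ≤ continuation, so V_0 = 6.5943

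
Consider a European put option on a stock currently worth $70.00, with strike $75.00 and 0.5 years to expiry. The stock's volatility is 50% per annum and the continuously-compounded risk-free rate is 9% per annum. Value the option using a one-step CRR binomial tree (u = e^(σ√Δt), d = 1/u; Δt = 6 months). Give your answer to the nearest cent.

$12.94

CRR parameters: u = e^(σ√Δt) = e^(0.5·√0.5) = 1.4241, d = 1/u = 0.7022
Per-period rate: rΔt = 0.09·0.5 = 0.045, so R = e^0.045 = 1.0460
Risk-neutral probability p = (e^0.045 − 0.7022)/(1.4241 − 0.7022) = 0.3438/0.7219 = 0.4763
Terminal stock prices: S_u = 99.69, S_d = 49.15
Terminal payoffs (K − S): max(-24.69, 0) = 0, max(25.85, 0) = 25.85
Node 0 (S = 70): V_0 = e^(−0.045)·[0.4763·0.0000 + 0.5237·25.8468] = 12.9409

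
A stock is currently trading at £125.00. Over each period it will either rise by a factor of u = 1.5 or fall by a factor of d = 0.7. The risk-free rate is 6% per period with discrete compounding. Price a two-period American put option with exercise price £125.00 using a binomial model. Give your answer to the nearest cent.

£19.46

Risk-neutral probability p = (1 + 0.06 − 0.7)/(1.5 − 0.7) = 0.3600/0.8000 = 0.4500
Terminal stock prices: S_uu = 281.2, S_ud = 131.2, S_dd = 61.25
Terminal payoffs (K − S): max(-156.2, 0) = 0, max(-6.25, 0) = 0, max(63.75, 0) = 63.75
Node u (S = 187.5): continuation = 1/1.06·[0.4500·0.0000 + 0.5500·0.0000] = 0.0000; exercise value = 0.0000 ≤ continuation, so V_u = 0.0000
Node d (S = 87.5): continuation = 1/1.06·[0.4500·0.0000 + 0.5500·63.7500] = 33.0778; exercise value = 37.5000 > continuation, so V_d = 37.5000 (exercise)
Node 0 (S = 125): continuation = 1/1.06·[0.4500·0.0000 + 0.5500·37.5000] = 19.4575; exercise value = 0.0000 ≤ continuation, so V_0 = 19.4575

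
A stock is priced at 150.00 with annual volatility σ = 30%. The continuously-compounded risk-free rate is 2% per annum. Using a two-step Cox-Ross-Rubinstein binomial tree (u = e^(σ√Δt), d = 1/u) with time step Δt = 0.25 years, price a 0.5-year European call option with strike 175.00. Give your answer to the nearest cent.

6.25

CRR parameters: u = e^(σ√Δt) = e^(0.3·√0.25) = 1.1618, d = 1/u = 0.8607
Per-period rate: rΔt = 0.02·0.25 = 0.005, so R = e^0.005 = 1.0050
Risk-neutral probability p = (e^0.005 − 0.8607)/(1.1618 − 0.8607) = 0.1443/0.3011 = 0.4792
Terminal stock prices: S_uu = 202.5, S_ud = 150, S_dd = 111.1
Terminal payoffs (S − K): max(27.48, 0) = 27.48, max(-25, 0) = 0, max(-63.88, 0) = 0
Node u (S = 174.3): V_u = e^(−0.005)·[0.4792·27.4788 + 0.5208·0.0000] = 13.1026
Node d (S = 129.1): V_d = e^(−0.005)·[0.4792·0.0000 + 0.5208·0.0000] = 0.0000
Node 0 (S = 150): V_0 = e^(−0.005)·[0.4792·13.1026 + 0.5208·0.0000] = 6.2477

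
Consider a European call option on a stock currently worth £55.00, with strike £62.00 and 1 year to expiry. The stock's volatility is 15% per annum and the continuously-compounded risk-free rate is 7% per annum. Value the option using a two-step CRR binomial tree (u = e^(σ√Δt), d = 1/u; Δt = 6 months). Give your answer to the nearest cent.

CRR parameters: u = e^(σ√Δt) = e^(0.15·√0.5) = 1.1119, d = 1/u = 0.8994
Per-period rate: rΔt = 0.07·0.5 = 0.035, so R = e^0.035 = 1.0356
Risk-neutral probability p = (e^0.035 − 0.8994)/(1.1119 − 0.8994) = 0.1363/0.2125 = 0.6411
Terminal stock prices: S_uu = 68, S_ud = 55, S_dd = 44.49
Terminal payoffs (S − K): max(5.997, 0) = 5.997, max(-7, 0) = 0, max(-17.51, 0) = 0
Node u (S = 61.15): V_u = e^(−0.035)·[0.6411·5.9971 + 0.3589·0.0000] = 3.7125
Node d (S = 49.47): V_d = e^(−0.035)·[0.6411·0.0000 + 0.3589·0.0000] = 0.0000
Node 0 (S = 55): V_0 = e^(−0.035)·[0.6411·3.7125 + 0.3589·0.0000] = 2.2983

£2.30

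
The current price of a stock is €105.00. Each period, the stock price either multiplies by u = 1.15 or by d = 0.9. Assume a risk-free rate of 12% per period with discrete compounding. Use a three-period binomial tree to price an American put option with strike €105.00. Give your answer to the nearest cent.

Risk-neutral probability p = (1 + 0.12 − 0.9)/(1.15 − 0.9) = 0.2200/0.2500 = 0.8800
Terminal stock prices: S_uuu = 159.7, S_uud = 125, S_udd = 97.81, S_ddd = 76.55
Terminal payoffs (K − S): max(-54.69, 0) = 0, max(-19.98, 0) = 0, max(7.193, 0) = 7.193, max(28.45, 0) = 28.45
Node uu (S = 138.9): continuation = 1/1.12·[0.8800·0.0000 + 0.1200·0.0000] = 0.0000; exercise value = 0.0000 ≤ continuation, so V_uu = 0.0000
Node ud (S = 108.7): continuation = 1/1.12·[0.8800·0.0000 + 0.1200·7.1925] = 0.7706; exercise value = 0.0000 ≤ continuation, so V_ud = 0.7706
Node dd (S = 85.05): continuation = 1/1.12·[0.8800·7.1925 + 0.1200·28.4550] = 8.7000; exercise value = 19.9500 > continuation, so V_dd = 19.9500 (exercise)
Node u (S = 120.7): continuation = 1/1.12·[0.8800·0.0000 + 0.1200·0.7706] = 0.0826; exercise value = 0.0000 ≤ continuation, so V_u = 0.0826
Node d (S = 94.5): continuation = 1/1.12·[0.8800·0.7706 + 0.1200·19.9500] = 2.7430; exercise value = 10.5000 > continuation, so V_d = 10.5000 (exercise)
Node 0 (S = 105): continuation = 1/1.12·[0.8800·0.0826 + 0.1200·10.5000] = 1.1899; exercise value = 0.0000 ≤ continuation, so V_0 = 1.1899

€1.19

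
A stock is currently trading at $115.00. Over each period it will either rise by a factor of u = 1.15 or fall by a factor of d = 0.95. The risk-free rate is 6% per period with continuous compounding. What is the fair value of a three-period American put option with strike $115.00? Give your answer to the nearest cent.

Risk-neutral probability p = (e^0.06 − 0.95)/(1.15 − 0.95) = 0.1118/0.2000 = 0.5592
Terminal stock prices: S_uuu = 174.9, S_uud = 144.5, S_udd = 119.4, S_ddd = 98.6
Terminal payoffs (K − S): max(-59.9, 0) = 0, max(-29.48, 0) = 0, max(-4.356, 0) = 0, max(16.4, 0) = 16.4
Node uu (S = 152.1): continuation = e^(−0.06)·[0.5592·0.0000 + 0.4408·0.0000] = 0.0000; exercise value = 0.0000 ≤ continuation, so V_uu = 0.0000
Node ud (S = 125.6): continuation = e^(−0.06)·[0.5592·0.0000 + 0.4408·0.0000] = 0.0000; exercise value = 0.0000 ≤ continuation, so V_ud = 0.0000
Node dd (S = 103.8): continuation = e^(−0.06)·[0.5592·0.0000 + 0.4408·16.4019] = 6.8092; exercise value = 11.2125 > continuation, so V_dd = 11.2125 (exercise)
Node u (S = 132.2): continuation = e^(−0.06)·[0.5592·0.0000 + 0.4408·0.0000] = 0.0000; exercise value = 0.0000 ≤ continuation, so V_u = 0.0000
Node d (S = 109.2): continuation = e^(−0.06)·[0.5592·0.0000 + 0.4408·11.2125] = 4.6548; exercise value = 5.7500 > continuation, so V_d = 5.7500 (exercise)
Node 0 (S = 115): continuation = e^(−0.06)·[0.5592·0.0000 + 0.4408·5.7500] = 2.3871; exercise value = 0.0000 ≤ continuation, so V_0 = 2.3871

$2.39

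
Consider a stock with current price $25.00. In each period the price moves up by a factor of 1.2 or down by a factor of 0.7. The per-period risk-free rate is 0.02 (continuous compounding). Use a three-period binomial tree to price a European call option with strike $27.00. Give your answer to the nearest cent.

$4.01

Risk-neutral probability p = (e^0.02 − 0.7)/(1.2 − 0.7) = 0.3202/0.5000 = 0.6404
Terminal stock prices: S_uuu = 43.2, S_uud = 25.2, S_udd = 14.7, S_ddd = 8.575
Terminal payoffs (S − K): max(16.2, 0) = 16.2, max(-1.8, 0) = 0, max(-12.3, 0) = 0, max(-18.43, 0) = 0
Node uu (S = 36): V_uu = e^(−0.02)·[0.6404·16.2000 + 0.3596·0.0000] = 10.1691
Node ud (S = 21): V_ud = e^(−0.02)·[0.6404·0.0000 + 0.3596·0.0000] = 0.0000
Node dd (S = 12.25): V_dd = e^(−0.02)·[0.6404·0.0000 + 0.3596·0.0000] = 0.0000
Node u (S = 30): V_u = e^(−0.02)·[0.6404·10.1691 + 0.3596·0.0000] = 6.3834
Node d (S = 17.5): V_d = e^(−0.02)·[0.6404·0.0000 + 0.3596·0.0000] = 0.0000
Node 0 (S = 25): V_0 = e^(−0.02)·[0.6404·6.3834 + 0.3596·0.0000] = 4.0070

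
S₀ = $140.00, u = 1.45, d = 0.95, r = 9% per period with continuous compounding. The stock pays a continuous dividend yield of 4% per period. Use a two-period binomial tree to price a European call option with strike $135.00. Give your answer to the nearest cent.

Per-period risk-free factor R = e^0.09 = 1.0942; dividend-adjusted growth = e^(0.09−0.04) = 1.0513.
Risk-neutral probability p = (1.0513 − 0.95)/(1.45 − 0.95) = 0.1013/0.5000 = 0.2025
Terminal stock prices: S_uu = 294.4, S_ud = 192.8, S_dd = 126.3
Terminal payoffs (S − K): max(159.4, 0) = 159.4, max(57.85, 0) = 57.85, max(-8.65, 0) = 0
Node u (S = 203): V_u = e^(−0.09)·[0.2025·159.3500 + 0.7975·57.8500] = 71.6595
Node d (S = 133): V_d = e^(−0.09)·[0.2025·57.8500 + 0.7975·0.0000] = 10.7086
Node 0 (S = 140): V_0 = e^(−0.09)·[0.2025·71.6595 + 0.7975·10.7086] = 21.0695

$21.07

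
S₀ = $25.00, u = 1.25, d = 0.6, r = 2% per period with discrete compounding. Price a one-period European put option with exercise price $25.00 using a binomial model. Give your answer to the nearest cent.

Risk-neutral probability p = (1 + 0.02 − 0.6)/(1.25 − 0.6) = 0.4200/0.6500 = 0.6462
Terminal stock prices: S_u = 31.25, S_d = 15
Terminal payoffs (K − S): max(-6.25, 0) = 0, max(10, 0) = 10
Node 0 (S = 25): V_0 = 1/1.02·[0.6462·0.0000 + 0.3538·10.0000] = 3.4691

$3.47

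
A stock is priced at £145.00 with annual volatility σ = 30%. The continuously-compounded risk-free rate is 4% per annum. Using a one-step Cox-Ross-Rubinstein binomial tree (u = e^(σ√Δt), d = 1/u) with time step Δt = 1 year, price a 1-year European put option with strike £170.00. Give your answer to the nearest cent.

£30.51

CRR parameters: u = e^(σ√Δt) = e^(0.3·√1) = 1.3499, d = 1/u = 0.7408
Per-period rate: rΔt = 0.04·1 = 0.04, so R = e^0.04 = 1.0408
Risk-neutral probability p = (e^0.04 − 0.7408)/(1.3499 − 0.7408) = 0.3000/0.6090 = 0.4926
Terminal stock prices: S_u = 195.7, S_d = 107.4
Terminal payoffs (K − S): max(-25.73, 0) = 0, max(62.58, 0) = 62.58
Node 0 (S = 145): V_0 = e^(−0.04)·[0.4926·0.0000 + 0.5074·62.5814] = 30.5108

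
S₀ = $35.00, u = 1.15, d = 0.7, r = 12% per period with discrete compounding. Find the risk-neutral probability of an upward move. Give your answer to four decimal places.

Risk-neutral probability p = (1 + 0.12 − 0.7)/(1.15 − 0.7) = 0.4200/0.4500 = 0.9333

p = 0.9333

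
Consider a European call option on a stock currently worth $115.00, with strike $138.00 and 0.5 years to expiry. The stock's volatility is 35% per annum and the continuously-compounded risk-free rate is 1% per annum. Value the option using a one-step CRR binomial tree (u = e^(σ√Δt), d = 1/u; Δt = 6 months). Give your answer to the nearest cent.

$4.15

CRR parameters: u = e^(σ√Δt) = e^(0.35·√0.5) = 1.2808, d = 1/u = 0.7808
Per-period rate: rΔt = 0.01·0.5 = 0.005, so R = e^0.005 = 1.0050
Risk-neutral probability p = (e^0.005 − 0.7808)/(1.2808 − 0.7808) = 0.2243/0.5000 = 0.4485
Terminal stock prices: S_u = 147.3, S_d = 89.79
Terminal payoffs (S − K): max(9.292, 0) = 9.292, max(-48.21, 0) = 0
Node 0 (S = 115): V_0 = e^(−0.005)·[0.4485·9.2924 + 0.5515·0.0000] = 4.1465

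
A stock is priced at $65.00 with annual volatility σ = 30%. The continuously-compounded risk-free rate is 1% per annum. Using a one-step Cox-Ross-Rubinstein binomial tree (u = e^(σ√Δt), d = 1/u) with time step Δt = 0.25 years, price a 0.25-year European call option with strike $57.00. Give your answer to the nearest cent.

CRR parameters: u = e^(σ√Δt) = e^(0.3·√0.25) = 1.1618, d = 1/u = 0.8607
Per-period rate: rΔt = 0.01·0.25 = 0.0025, so R = e^0.0025 = 1.0025
Risk-neutral probability p = (e^0.0025 − 0.8607)/(1.1618 − 0.8607) = 0.1418/0.3011 = 0.4709
Terminal stock prices: S_u = 75.52, S_d = 55.95
Terminal payoffs (S − K): max(18.52, 0) = 18.52, max(-1.054, 0) = 0
Node 0 (S = 65): V_0 = e^(−0.0025)·[0.4709·18.5192 + 0.5291·0.0000] = 8.6986

$8.70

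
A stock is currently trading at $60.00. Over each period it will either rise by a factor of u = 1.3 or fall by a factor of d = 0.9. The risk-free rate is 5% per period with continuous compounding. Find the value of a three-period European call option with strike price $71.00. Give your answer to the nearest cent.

$7.48

Risk-neutral probability p = (e^0.05 − 0.9)/(1.3 − 0.9) = 0.1513/0.4000 = 0.3782
Terminal stock prices: S_uuu = 131.8, S_uud = 91.26, S_udd = 63.18, S_ddd = 43.74
Terminal payoffs (S − K): max(60.82, 0) = 60.82, max(20.26, 0) = 20.26, max(-7.82, 0) = 0, max(-27.26, 0) = 0
Node uu (S = 101.4): V_uu = e^(−0.05)·[0.3782·60.8200 + 0.6218·20.2600] = 33.8627
Node ud (S = 70.2): V_ud = e^(−0.05)·[0.3782·20.2600 + 0.6218·0.0000] = 7.2882
Node dd (S = 48.6): V_dd = e^(−0.05)·[0.3782·0.0000 + 0.6218·0.0000] = 0.0000
Node u (S = 78): V_u = e^(−0.05)·[0.3782·33.8627 + 0.6218·7.2882] = 16.4925
Node d (S = 54): V_d = e^(−0.05)·[0.3782·7.2882 + 0.6218·0.0000] = 2.6218
Node 0 (S = 60): V_0 = e^(−0.05)·[0.3782·16.4925 + 0.6218·2.6218] = 7.4837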